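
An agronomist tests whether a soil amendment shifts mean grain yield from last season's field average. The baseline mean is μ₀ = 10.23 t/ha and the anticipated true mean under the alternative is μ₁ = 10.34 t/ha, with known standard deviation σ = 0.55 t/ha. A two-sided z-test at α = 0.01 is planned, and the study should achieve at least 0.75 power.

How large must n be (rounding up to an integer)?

Standardized effect: d = |μ₁ − μ₀| / σ = |10.34 − 10.23| / 0.55 = 0.2000
Set Φ(δ − 2.576) = 0.75; then δ − 2.576 = Φ⁻¹(0.75) = 0.674, giving δ = 3.250.
(The Φ(−δ − z_{α/2}) term is vanishingly small for δ > 0 and is dropped in the standard sample-size formula.)
δ = d·√n ⇒ n = (δ/d)² = (3.250 / 0.2000)² = 264.11.
Rounding up, n = 265.

n = 265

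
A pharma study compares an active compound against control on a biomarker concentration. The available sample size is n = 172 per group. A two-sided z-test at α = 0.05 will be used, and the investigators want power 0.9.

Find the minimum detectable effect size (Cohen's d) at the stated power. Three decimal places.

d ≈ 0.350

Need Φ(δ − 1.960) = 0.9, so δ = 1.960 + 1.282 = 3.242.
(The second rejection-region term Φ(−δ − z_{α/2}) is negligible and dropped.)
δ = d·√(n/2) ⇒ d = δ/√(n/2) = 3.242/√(172/2) = 0.3495.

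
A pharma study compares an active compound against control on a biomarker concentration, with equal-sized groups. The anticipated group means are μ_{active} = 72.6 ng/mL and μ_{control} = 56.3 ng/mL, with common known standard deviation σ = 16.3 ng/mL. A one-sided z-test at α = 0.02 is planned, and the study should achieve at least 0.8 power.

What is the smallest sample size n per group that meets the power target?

n = 17 per group

Standardized effect: d = |μ_{active} − μ_{control}| / σ = |72.6 − 56.3| / 16.3 = 1.0000
Set Φ(δ − 2.054) = 0.8; then δ − 2.054 = Φ⁻¹(0.8) = 0.842, giving δ = 2.895.
δ = d·√(n/2) ⇒ n = 2(δ/d)² = 2 × (2.895 / 1.0000)² = 16.77.
Rounding up, n = 17 per group.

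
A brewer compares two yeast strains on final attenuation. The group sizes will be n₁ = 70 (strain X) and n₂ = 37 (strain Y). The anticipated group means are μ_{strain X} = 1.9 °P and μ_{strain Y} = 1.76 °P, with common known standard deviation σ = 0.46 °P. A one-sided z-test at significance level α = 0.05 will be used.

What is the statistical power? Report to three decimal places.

Standardized effect: d = |μ_{strain X} − μ_{strain Y}| / σ = |1.9 − 1.76| / 0.46 = 0.3043
Noncentrality parameter: δ = d / √(1/n₁ + 1/n₂) = 0.3043 / √(1/70 + 1/37) = 1.4974
Critical value for a one-sided test at α = 0.05: z_α = 1.645.
Power = P(Z > 1.645 − δ) = Φ(-0.147) = 0.4414.

Power ≈ 0.441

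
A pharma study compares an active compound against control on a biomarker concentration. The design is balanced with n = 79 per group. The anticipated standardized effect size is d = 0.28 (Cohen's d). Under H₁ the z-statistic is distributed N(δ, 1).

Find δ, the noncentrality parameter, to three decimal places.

δ ≈ 1.760

δ = d·√(n/2) = 0.28 × √(79/2) = 1.7598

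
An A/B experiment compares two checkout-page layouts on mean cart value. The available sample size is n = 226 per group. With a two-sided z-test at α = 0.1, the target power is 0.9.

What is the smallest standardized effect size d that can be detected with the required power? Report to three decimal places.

d ≈ 0.275

Required noncentrality: δ = z_{0.05} + z_{0.10} = 1.645 + 1.282 = 2.926.
(Lower-tail contribution to power is negligible for δ > 0.)
δ = d·√(n/2) ⇒ d = δ/√(n/2) = 2.926/√(226/2) = 0.2753.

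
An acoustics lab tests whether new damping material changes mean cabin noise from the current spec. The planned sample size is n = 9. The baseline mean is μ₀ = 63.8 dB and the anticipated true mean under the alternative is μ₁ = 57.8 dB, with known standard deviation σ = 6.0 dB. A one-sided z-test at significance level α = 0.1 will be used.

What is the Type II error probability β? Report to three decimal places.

β ≈ 0.043

Standardized effect: d = |μ₁ − μ₀| / σ = |57.8 − 63.8| / 6.0 = 1.0000
Noncentrality parameter: λ = d·√n = 1.0000 × √9 = 3.0000
One-sided α = 0.1 → critical value z_{0.1} = 1.282.
Power = P(Z > 1.282 − λ) = Φ(1.718) = 0.9571.
Type II error: β = 1 − power = 1 − 0.9571 = 0.0429.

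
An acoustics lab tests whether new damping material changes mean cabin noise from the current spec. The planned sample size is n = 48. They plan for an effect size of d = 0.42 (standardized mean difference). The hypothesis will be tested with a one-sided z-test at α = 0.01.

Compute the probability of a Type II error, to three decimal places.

Noncentrality parameter: δ = d·√n = 0.42 × √48 = 2.9098
One-sided α = 0.01 → critical value z_{0.01} = 2.326.
Power = P(Z > 2.326 − δ) = Φ(0.583) = 0.7202.
Type II error: β = 1 − power = 1 − 0.7202 = 0.2798.

β ≈ 0.280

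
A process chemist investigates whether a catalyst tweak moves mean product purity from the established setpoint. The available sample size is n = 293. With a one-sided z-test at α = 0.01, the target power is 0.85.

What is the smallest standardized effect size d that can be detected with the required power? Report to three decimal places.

d ≈ 0.196

Required noncentrality: δ = z_{0.01} + z_{0.15} = 2.326 + 1.036 = 3.363.
δ = d·√n ⇒ d = δ/√n = 3.363/√293 = 0.1965.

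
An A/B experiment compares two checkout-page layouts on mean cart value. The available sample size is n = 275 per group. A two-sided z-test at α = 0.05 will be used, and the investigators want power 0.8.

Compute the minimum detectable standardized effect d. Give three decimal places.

d ≈ 0.239

Required noncentrality: δ = z_{0.025} + z_{0.20} = 1.960 + 0.842 = 2.802.
(Lower-tail contribution to power is negligible for δ > 0.)
δ = d·√(n/2) ⇒ d = δ/√(n/2) = 2.802/√(275/2) = 0.2389.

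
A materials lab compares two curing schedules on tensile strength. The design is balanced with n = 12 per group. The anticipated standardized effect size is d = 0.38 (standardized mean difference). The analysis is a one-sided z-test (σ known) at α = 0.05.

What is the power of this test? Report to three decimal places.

Noncentrality parameter: δ = d·√(n/2) = 0.38 × √(12/2) = 0.9308
One-sided α = 0.05 → critical value z_{0.05} = 1.645.
Power = Φ(δ − 1.645) = Φ(-0.714) = 0.2376.

Power ≈ 0.238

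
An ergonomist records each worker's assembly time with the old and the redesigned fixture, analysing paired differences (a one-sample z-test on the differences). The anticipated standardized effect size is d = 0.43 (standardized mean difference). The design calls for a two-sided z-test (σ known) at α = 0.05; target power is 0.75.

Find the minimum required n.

Set Φ(δ − 1.960) = 0.75; then δ − 1.960 = Φ⁻¹(0.75) = 0.674, giving δ = 2.634.
(Ignoring the negligible lower-tail rejection probability gives the usual closed-form inversion.)
δ = d·√n ⇒ n = (δ/d)² = (2.634 / 0.43)² = 37.54.
Round up to the next whole unit.

n = 38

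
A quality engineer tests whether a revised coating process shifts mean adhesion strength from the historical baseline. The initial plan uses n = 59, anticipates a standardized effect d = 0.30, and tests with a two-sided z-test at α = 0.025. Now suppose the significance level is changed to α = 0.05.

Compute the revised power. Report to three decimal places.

Power ≈ 0.635

δ = d·√n = 0.30 × √59 = 2.3043 (unchanged). New critical value: z_{0.025} = 1.960.
Revised power = Φ(δ − 1.960) + Φ(−δ − 1.960) = Φ(0.344) + Φ(-4.264) = 0.6347 + 0.0000 = 0.6347.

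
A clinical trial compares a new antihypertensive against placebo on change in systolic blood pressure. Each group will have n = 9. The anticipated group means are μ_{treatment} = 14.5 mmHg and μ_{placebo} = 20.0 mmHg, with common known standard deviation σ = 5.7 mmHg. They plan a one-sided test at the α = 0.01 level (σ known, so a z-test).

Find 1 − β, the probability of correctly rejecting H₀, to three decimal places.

Power ≈ 0.390

Standardized effect: d = |μ_{treatment} − μ_{placebo}| / σ = |14.5 − 20.0| / 5.7 = 0.9649
Noncentrality parameter: δ = d·√(n/2) = 0.9649 × √(9/2) = 2.0469
One-sided α = 0.01 → critical value z_{0.01} = 2.326.
Power = P(Z > 2.326 − δ) = Φ(-0.279) = 0.3899.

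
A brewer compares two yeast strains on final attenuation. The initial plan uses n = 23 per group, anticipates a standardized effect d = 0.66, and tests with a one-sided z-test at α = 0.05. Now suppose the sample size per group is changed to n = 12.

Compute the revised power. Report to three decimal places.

With n = 12 per group: δ = d·√(n/2) = 0.66 × √(12/2) = 1.6167. Critical value z_{0.05} = 1.645.
Revised power = Φ(δ − 1.645) = Φ(-0.028) = 0.4888.

Power ≈ 0.489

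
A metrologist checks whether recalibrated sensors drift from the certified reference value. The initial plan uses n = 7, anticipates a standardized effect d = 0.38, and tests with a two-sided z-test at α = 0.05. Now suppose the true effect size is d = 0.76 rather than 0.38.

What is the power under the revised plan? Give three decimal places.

With d = 0.76: δ = d·√n = 0.76 × √7 = 2.0108. Critical value z_{0.025} = 1.960.
Revised power = Φ(δ − 1.960) + Φ(−δ − 1.960) = Φ(0.051) + Φ(-3.971) = 0.5203 + 0.0000 = 0.5203.

Power ≈ 0.520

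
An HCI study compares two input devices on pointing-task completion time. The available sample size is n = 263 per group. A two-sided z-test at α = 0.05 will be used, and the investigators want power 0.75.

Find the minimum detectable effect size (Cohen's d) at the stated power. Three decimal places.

d ≈ 0.230

Need Φ(δ − 1.960) = 0.75, so δ = 1.960 + 0.674 = 2.634.
(Lower-tail contribution to power is negligible for δ > 0.)
δ = d·√(n/2) ⇒ d = δ/√(n/2) = 2.634/√(263/2) = 0.2297.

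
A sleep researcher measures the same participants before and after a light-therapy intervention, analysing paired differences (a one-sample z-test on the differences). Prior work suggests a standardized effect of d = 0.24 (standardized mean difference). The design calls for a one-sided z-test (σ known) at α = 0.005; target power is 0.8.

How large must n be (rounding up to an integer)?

n = 203

For power 0.8 need Φ(δ − z_{0.005}) = 0.8, so δ = z_{0.005} + z_{0.20} = 2.576 + 0.842 = 3.417.
δ = d·√n ⇒ n = (δ/d)² = (3.417 / 0.24)² = 202.76.
Rounding up, n = 203.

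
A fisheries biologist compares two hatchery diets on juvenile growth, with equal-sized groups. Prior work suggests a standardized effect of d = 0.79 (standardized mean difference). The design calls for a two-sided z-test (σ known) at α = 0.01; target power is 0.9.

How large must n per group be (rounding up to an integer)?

n = 48 per group

Set Φ(δ − 2.576) = 0.9; then δ − 2.576 = Φ⁻¹(0.9) = 1.282, giving δ = 3.857.
(Ignoring the negligible lower-tail rejection probability gives the usual closed-form inversion.)
δ = d·√(n/2) ⇒ n = 2(δ/d)² = 2 × (3.857 / 0.79)² = 47.68.
Rounding up, n = 48 per group.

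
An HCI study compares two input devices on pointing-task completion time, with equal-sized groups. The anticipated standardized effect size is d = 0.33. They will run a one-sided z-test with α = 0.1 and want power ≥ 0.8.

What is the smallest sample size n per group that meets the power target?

Set Φ(δ − 1.282) = 0.8; then δ − 1.282 = Φ⁻¹(0.8) = 0.842, giving δ = 2.123.
δ = d·√(n/2) ⇒ n = 2(δ/d)² = 2 × (2.123 / 0.33)² = 82.79.
Round up to the next whole unit.

n = 83 per group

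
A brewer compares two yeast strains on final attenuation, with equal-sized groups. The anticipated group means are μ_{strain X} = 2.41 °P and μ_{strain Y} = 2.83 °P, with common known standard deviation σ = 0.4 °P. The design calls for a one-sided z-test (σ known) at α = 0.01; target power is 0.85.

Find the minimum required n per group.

Standardized effect: d = |μ_{strain X} − μ_{strain Y}| / σ = |2.41 − 2.83| / 0.4 = 1.0500
For power 0.85 need Φ(δ − z_{0.01}) = 0.85, so δ = z_{0.01} + z_{0.15} = 2.326 + 1.036 = 3.363.
δ = d·√(n/2) ⇒ n = 2(δ/d)² = 2 × (3.363 / 1.0500)² = 20.51.
Round up to the next whole unit.

n = 21 per group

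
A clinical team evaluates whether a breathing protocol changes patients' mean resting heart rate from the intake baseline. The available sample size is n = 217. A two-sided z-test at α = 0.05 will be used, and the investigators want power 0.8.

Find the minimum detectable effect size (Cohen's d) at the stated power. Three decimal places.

Need Φ(δ − 1.960) = 0.8, so δ = 1.960 + 0.842 = 2.802.
(Lower-tail contribution to power is negligible for δ > 0.)
δ = d·√n ⇒ d = δ/√n = 2.802/√217 = 0.1902.

d ≈ 0.190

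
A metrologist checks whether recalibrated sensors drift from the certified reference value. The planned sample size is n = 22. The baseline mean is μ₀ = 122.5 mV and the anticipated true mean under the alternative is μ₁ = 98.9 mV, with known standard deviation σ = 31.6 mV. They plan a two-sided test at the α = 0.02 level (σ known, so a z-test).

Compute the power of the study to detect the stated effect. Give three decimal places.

Standardized effect: d = |μ₁ − μ₀| / σ = |98.9 − 122.5| / 31.6 = 0.7468
Noncentrality parameter: δ = d·√n = 0.7468 × √22 = 3.5030
Two-sided α = 0.02 → critical value z_{0.01} = 2.326.
Power = Φ(δ − 2.326) + Φ(−δ − 2.326) = Φ(1.177) + Φ(-5.829) = 0.8803 + 0.0000 = 0.8803.

Power ≈ 0.880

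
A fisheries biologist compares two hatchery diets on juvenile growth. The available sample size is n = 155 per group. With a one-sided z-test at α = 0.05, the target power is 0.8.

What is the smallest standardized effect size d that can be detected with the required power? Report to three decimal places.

d ≈ 0.282

Need Φ(δ − 1.645) = 0.8, so δ = 1.645 + 0.842 = 2.486.
δ = d·√(n/2) ⇒ d = δ/√(n/2) = 2.486/√(155/2) = 0.2824.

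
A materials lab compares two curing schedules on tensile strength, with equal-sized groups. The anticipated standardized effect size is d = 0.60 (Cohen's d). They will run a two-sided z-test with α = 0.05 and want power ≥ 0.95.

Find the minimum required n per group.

n = 73 per group

For power 0.95 need Φ(δ − z_{0.025}) = 0.95, so δ = z_{0.025} + z_{0.05} = 1.960 + 1.645 = 3.605.
(For δ > 0 the lower-tail rejection region contributes negligibly to power, so the one-term inversion is standard.)
δ = d·√(n/2) ⇒ n = 2(δ/d)² = 2 × (3.605 / 0.60)² = 72.19.
Round up to the next whole unit.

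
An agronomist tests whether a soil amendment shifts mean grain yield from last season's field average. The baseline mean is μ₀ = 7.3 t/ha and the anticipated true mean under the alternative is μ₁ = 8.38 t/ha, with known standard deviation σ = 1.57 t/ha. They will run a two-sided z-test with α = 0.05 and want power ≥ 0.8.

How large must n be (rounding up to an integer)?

n = 17

Standardized effect: d = |μ₁ − μ₀| / σ = |8.38 − 7.3| / 1.57 = 0.6879
For power 0.8 need Φ(δ − z_{0.025}) = 0.8, so δ = z_{0.025} + z_{0.20} = 1.960 + 0.842 = 2.802.
(The Φ(−δ − z_{α/2}) term is vanishingly small for δ > 0 and is dropped in the standard sample-size formula.)
δ = d·√n ⇒ n = (δ/d)² = (2.802 / 0.6879)² = 16.59.
Round up to the next whole unit.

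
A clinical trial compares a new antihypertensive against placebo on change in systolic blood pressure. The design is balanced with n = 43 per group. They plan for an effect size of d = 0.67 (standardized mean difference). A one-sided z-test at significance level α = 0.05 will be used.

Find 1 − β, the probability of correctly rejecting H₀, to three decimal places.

Noncentrality parameter: δ = d·√(n/2) = 0.67 × √(43/2) = 3.1067
One-sided α = 0.05 → critical value z_{0.05} = 1.645.
Power = P(Z > 1.645 − δ) = Φ(1.462) = 0.9281.

Power ≈ 0.928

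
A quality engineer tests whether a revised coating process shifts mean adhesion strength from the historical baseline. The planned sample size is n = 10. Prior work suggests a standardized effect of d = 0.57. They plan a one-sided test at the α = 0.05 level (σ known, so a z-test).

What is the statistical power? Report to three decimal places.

Noncentrality parameter: δ = d·√n = 0.57 × √10 = 1.8025
One-sided α = 0.05 → critical value z_{0.05} = 1.645.
Power = Φ(δ − 1.645) = Φ(0.158) = 0.5626.

Power ≈ 0.563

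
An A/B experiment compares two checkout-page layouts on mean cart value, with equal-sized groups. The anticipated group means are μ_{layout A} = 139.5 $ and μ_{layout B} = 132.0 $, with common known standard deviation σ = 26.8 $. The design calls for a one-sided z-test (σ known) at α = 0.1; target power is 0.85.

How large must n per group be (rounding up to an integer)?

n = 138 per group

Standardized effect: d = |μ_{layout A} − μ_{layout B}| / σ = |139.5 − 132.0| / 26.8 = 0.2799
For power 0.85 need Φ(δ − z_{0.1}) = 0.85, so δ = z_{0.1} + z_{0.15} = 1.282 + 1.036 = 2.318.
δ = d·√(n/2) ⇒ n = 2(δ/d)² = 2 × (2.318 / 0.2799)² = 137.21.
Round up to the next whole unit.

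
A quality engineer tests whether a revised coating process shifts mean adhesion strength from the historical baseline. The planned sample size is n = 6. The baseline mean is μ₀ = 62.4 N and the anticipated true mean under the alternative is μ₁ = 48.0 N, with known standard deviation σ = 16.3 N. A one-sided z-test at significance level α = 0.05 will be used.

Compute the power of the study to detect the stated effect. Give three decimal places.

Standardized effect: d = |μ₁ − μ₀| / σ = |48.0 − 62.4| / 16.3 = 0.8834
Noncentrality parameter: δ = d·√n = 0.8834 × √6 = 2.1640
Critical value for a one-sided test at α = 0.05: z_α = 1.645.
Power = P(Z > 1.645 − δ) = Φ(0.519) = 0.6982.

Power ≈ 0.698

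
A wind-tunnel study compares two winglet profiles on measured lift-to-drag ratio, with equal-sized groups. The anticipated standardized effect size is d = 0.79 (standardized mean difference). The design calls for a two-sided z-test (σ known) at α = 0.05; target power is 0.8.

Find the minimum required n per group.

Set Φ(δ − 1.960) = 0.8; then δ − 1.960 = Φ⁻¹(0.8) = 0.842, giving δ = 2.802.
(Ignoring the negligible lower-tail rejection probability gives the usual closed-form inversion.)
δ = d·√(n/2) ⇒ n = 2(δ/d)² = 2 × (2.802 / 0.79)² = 25.15.
Rounding up, n = 26 per group.

n = 26 per group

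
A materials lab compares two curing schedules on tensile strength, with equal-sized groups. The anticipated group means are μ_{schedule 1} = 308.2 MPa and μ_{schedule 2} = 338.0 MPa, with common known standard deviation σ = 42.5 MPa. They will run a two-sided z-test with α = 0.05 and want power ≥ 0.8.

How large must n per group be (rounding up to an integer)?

n = 32 per group

Standardized effect: d = |μ_{schedule 1} − μ_{schedule 2}| / σ = |308.2 − 338.0| / 42.5 = 0.7012
Set Φ(δ − 1.960) = 0.8; then δ − 1.960 = Φ⁻¹(0.8) = 0.842, giving δ = 2.802.
(The Φ(−δ − z_{α/2}) term is vanishingly small for δ > 0 and is dropped in the standard sample-size formula.)
δ = d·√(n/2) ⇒ n = 2(δ/d)² = 2 × (2.802 / 0.7012)² = 31.93.
Round up to the next whole unit.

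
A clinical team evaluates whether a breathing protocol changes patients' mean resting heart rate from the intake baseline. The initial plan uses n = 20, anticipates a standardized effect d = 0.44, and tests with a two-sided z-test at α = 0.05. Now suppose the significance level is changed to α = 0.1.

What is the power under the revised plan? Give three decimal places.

δ = d·√n = 0.44 × √20 = 1.9677 (unchanged). New critical value: z_{0.05} = 1.645.
Revised power = Φ(δ − 1.645) + Φ(−δ − 1.645) = Φ(0.323) + Φ(-3.613) = 0.6266 + 0.0002 = 0.6268.

Power ≈ 0.627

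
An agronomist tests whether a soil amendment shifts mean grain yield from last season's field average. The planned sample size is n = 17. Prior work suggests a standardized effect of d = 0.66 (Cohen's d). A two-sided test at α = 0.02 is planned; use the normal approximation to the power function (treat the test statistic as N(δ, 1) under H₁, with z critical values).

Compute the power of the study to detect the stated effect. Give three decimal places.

Power ≈ 0.654

Noncentrality parameter: δ = d·√n = 0.66 × √17 = 2.7212
Critical value for a two-sided test at α = 0.02: z_{α/2} = 2.326.
Power = Φ(δ − 2.326) + Φ(−δ − 2.326) = Φ(0.395) + Φ(-5.048) = 0.6535 + 0.0000 = 0.6535.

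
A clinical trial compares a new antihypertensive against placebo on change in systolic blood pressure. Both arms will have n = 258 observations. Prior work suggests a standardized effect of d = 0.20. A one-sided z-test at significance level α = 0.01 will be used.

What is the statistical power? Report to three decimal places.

Noncentrality parameter: δ = d·√(n/2) = 0.20 × √(258/2) = 2.2716
One-sided α = 0.01 → critical value z_{0.01} = 2.326.
Power = P(Z > 2.326 − δ) = Φ(-0.055) = 0.4782.

Power ≈ 0.478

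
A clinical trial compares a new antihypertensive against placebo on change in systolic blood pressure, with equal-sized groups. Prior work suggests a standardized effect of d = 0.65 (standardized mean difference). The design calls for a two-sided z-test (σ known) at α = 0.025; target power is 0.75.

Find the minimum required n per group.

Set Φ(δ − 2.241) = 0.75; then δ − 2.241 = Φ⁻¹(0.75) = 0.674, giving δ = 2.916.
(The Φ(−δ − z_{α/2}) term is vanishingly small for δ > 0 and is dropped in the standard sample-size formula.)
δ = d·√(n/2) ⇒ n = 2(δ/d)² = 2 × (2.916 / 0.65)² = 40.25.
Round up to the next whole unit.

n = 41 per group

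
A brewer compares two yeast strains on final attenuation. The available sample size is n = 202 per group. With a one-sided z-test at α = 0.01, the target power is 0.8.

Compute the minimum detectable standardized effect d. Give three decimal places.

d ≈ 0.315

Required noncentrality: δ = z_{0.01} + z_{0.20} = 2.326 + 0.842 = 3.168.
δ = d·√(n/2) ⇒ d = δ/√(n/2) = 3.168/√(202/2) = 0.3152.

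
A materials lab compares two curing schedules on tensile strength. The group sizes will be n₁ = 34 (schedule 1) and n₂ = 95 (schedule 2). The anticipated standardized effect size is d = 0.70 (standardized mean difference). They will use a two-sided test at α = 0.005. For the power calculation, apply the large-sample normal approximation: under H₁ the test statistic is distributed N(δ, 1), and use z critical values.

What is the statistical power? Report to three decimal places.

Noncentrality parameter: δ = d / √(1/n₁ + 1/n₂) = 0.70 / √(1/34 + 1/95) = 3.5027
Critical value for a two-sided test at α = 0.005: z_{α/2} = 2.807.
Power = Φ(δ − 2.807) + Φ(−δ − 2.807) = Φ(0.696) + Φ(-6.310) = 0.7567 + 0.0000 = 0.7567.

Power ≈ 0.757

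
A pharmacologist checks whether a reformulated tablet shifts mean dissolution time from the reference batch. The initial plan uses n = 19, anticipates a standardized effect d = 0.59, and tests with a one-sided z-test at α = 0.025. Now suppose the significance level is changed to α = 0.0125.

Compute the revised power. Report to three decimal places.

δ = d·√n = 0.59 × √19 = 2.5718 (unchanged). New critical value: z_{0.0125} = 2.241.
Revised power = P(Z > 2.241 − δ) = Φ(0.330) = 0.6294.

Power ≈ 0.629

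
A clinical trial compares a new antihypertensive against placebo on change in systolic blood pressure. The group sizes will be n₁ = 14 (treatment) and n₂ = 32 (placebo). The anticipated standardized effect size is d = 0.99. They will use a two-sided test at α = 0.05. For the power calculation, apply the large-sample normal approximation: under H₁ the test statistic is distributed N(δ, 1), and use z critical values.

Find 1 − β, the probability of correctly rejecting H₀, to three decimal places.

Power ≈ 0.871

Noncentrality parameter: δ = d / √(1/n₁ + 1/n₂) = 0.99 / √(1/14 + 1/32) = 3.0896
Critical value for a two-sided test at α = 0.05: z_{α/2} = 1.960.
Power = Φ(δ − 1.960) + Φ(−δ − 1.960) = Φ(1.130) + Φ(-5.050) = 0.8707 + 0.0000 = 0.8707.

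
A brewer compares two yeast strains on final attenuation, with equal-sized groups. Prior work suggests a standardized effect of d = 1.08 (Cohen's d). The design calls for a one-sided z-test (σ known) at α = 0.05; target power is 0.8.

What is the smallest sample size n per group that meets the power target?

n = 11 per group

For power 0.8 need Φ(δ − z_{0.05}) = 0.8, so δ = z_{0.05} + z_{0.20} = 1.645 + 0.842 = 2.486.
δ = d·√(n/2) ⇒ n = 2(δ/d)² = 2 × (2.486 / 1.08)² = 10.60.
Rounding up, n = 11 per group.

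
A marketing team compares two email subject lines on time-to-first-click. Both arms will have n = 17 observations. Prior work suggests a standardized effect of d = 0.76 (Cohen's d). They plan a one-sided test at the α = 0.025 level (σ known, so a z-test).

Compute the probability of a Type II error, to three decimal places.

β ≈ 0.399

Noncentrality parameter: δ = d·√(n/2) = 0.76 × √(17/2) = 2.2158
One-sided α = 0.025 → critical value z_{0.025} = 1.960.
Power = Φ(δ − 1.960) = Φ(0.256) = 0.6009.
Type II error: β = 1 − power = 1 − 0.6009 = 0.3991.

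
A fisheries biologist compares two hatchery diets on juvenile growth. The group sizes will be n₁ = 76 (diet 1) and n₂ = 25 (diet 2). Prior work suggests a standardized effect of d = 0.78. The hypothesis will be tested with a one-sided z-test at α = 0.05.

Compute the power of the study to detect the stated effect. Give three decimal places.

Noncentrality parameter: δ = d / √(1/n₁ + 1/n₂) = 0.78 / √(1/76 + 1/25) = 3.3831
One-sided α = 0.05 → critical value z_{0.05} = 1.645.
Power = P(Z > 1.645 − δ) = Φ(1.738) = 0.9589.

Power ≈ 0.959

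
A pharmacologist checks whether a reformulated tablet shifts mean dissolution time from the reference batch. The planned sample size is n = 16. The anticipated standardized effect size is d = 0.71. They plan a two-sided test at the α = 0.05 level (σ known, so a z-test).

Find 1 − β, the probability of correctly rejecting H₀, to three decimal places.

Power ≈ 0.811

Noncentrality parameter: δ = d·√n = 0.71 × √16 = 2.8400
Critical value for a two-sided test at α = 0.05: z_{α/2} = 1.960.
Power = Φ(δ − 1.960) + Φ(−δ − 1.960) = Φ(0.880) + Φ(-4.800) = 0.8106 + 0.0000 = 0.8106.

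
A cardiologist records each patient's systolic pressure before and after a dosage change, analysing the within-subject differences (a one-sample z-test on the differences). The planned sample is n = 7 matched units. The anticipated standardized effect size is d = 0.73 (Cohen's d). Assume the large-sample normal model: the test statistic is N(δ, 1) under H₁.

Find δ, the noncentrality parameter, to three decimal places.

The noncentrality parameter scales effect size by the design's sample-size factor: δ = d·√n = 0.73 × √7 = 1.9314

δ ≈ 1.931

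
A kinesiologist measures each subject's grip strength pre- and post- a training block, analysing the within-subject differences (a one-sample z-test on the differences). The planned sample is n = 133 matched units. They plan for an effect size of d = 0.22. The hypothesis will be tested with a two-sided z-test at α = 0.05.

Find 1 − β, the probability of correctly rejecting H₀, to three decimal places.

Power ≈ 0.718

Noncentrality parameter: δ = d·√n = 0.22 × √133 = 2.5372
Critical value for a two-sided test at α = 0.05: z_{α/2} = 1.960.
Power = Φ(δ − 1.960) + Φ(−δ − 1.960) = Φ(0.577) + Φ(-4.497) = 0.7181 + 0.0000 = 0.7181.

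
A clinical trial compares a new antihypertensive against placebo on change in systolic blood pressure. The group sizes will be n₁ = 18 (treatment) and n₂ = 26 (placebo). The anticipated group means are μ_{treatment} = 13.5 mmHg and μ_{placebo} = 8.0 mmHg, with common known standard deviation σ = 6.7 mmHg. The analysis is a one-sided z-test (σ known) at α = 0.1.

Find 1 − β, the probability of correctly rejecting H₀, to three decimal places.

Power ≈ 0.919

Standardized effect: d = |μ_{treatment} − μ_{placebo}| / σ = |13.5 − 8.0| / 6.7 = 0.8209
Noncentrality parameter: δ = d / √(1/n₁ + 1/n₂) = 0.8209 / √(1/18 + 1/26) = 2.6772
Critical value for a one-sided test at α = 0.1: z_α = 1.282.
Power = P(Z > 1.282 − δ) = Φ(1.396) = 0.9186.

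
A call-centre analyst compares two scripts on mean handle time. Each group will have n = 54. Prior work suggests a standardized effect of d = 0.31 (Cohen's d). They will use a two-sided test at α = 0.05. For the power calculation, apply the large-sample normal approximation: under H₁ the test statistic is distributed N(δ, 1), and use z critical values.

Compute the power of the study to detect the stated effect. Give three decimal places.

Noncentrality parameter: δ = d·√(n/2) = 0.31 × √(54/2) = 1.6108
Two-sided α = 0.05 → critical value z_{0.025} = 1.960.
Power = Φ(δ − 1.960) + Φ(−δ − 1.960) = Φ(-0.349) + Φ(-3.571) = 0.3635 + 0.0002 = 0.3637.

Power ≈ 0.364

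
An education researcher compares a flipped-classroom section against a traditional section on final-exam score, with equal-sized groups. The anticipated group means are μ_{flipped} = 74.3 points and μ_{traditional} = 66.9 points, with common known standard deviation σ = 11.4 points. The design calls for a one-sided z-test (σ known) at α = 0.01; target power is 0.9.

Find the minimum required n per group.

Standardized effect: d = |μ_{flipped} − μ_{traditional}| / σ = |74.3 − 66.9| / 11.4 = 0.6491
For power 0.9 need Φ(δ − z_{0.01}) = 0.9, so δ = z_{0.01} + z_{0.10} = 2.326 + 1.282 = 3.608.
δ = d·√(n/2) ⇒ n = 2(δ/d)² = 2 × (3.608 / 0.6491)² = 61.79.
Rounding up, n = 62 per group.

n = 62 per group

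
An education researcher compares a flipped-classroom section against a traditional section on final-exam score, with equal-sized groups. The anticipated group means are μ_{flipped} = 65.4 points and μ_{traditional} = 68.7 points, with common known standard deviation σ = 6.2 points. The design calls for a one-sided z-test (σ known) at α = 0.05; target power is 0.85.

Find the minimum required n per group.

Standardized effect: d = |μ_{flipped} − μ_{traditional}| / σ = |65.4 − 68.7| / 6.2 = 0.5323
For power 0.85 need Φ(δ − z_{0.05}) = 0.85, so δ = z_{0.05} + z_{0.15} = 1.645 + 1.036 = 2.681.
δ = d·√(n/2) ⇒ n = 2(δ/d)² = 2 × (2.681 / 0.5323)² = 50.75.
Round up to the next whole unit.

n = 51 per group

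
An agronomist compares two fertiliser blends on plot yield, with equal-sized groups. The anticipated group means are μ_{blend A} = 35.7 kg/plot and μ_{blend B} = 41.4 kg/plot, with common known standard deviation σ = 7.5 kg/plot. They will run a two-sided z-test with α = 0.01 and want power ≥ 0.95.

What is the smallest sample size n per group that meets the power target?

Standardized effect: d = |μ_{blend A} − μ_{blend B}| / σ = |35.7 − 41.4| / 7.5 = 0.7600
For power 0.95 need Φ(δ − z_{0.005}) = 0.95, so δ = z_{0.005} + z_{0.05} = 2.576 + 1.645 = 4.221.
(The Φ(−δ − z_{α/2}) term is vanishingly small for δ > 0 and is dropped in the standard sample-size formula.)
δ = d·√(n/2) ⇒ n = 2(δ/d)² = 2 × (4.221 / 0.7600)² = 61.68.
Round up to the next whole unit.

n = 62 per group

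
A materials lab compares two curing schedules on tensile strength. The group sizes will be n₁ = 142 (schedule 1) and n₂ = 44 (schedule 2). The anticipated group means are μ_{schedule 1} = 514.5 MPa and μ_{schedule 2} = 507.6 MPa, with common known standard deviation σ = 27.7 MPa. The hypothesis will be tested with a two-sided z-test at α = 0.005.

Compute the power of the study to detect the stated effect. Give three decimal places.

Standardized effect: d = |μ_{schedule 1} − μ_{schedule 2}| / σ = |514.5 − 507.6| / 27.7 = 0.2491
Noncentrality parameter: δ = d / √(1/n₁ + 1/n₂) = 0.2491 / √(1/142 + 1/44) = 1.4437
Two-sided α = 0.005 → critical value z_{0.0025} = 2.807.
Power = Φ(δ − 2.807) + Φ(−δ − 2.807) = Φ(-1.363) + Φ(-4.251) = 0.0864 + 0.0000 = 0.0864.

Power ≈ 0.086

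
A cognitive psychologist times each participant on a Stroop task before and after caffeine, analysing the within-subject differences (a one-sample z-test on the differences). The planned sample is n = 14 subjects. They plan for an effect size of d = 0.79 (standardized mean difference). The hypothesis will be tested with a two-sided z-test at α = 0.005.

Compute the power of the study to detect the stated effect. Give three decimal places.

Noncentrality parameter: δ = d·√n = 0.79 × √14 = 2.9559
Critical value for a two-sided test at α = 0.005: z_{α/2} = 2.807.
Power = Φ(δ − 2.807) + Φ(−δ − 2.807) = Φ(0.149) + Φ(-5.763) = 0.5592 + 0.0000 = 0.5592.

Power ≈ 0.559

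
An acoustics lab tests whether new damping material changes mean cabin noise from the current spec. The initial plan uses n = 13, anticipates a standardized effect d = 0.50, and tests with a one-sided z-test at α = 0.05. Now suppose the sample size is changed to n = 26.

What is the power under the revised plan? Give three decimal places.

With n = 26: δ = d·√n = 0.50 × √26 = 2.5495. Critical value z_{0.05} = 1.645.
Revised power = Φ(δ − 1.645) = Φ(0.905) = 0.8172.

Power ≈ 0.817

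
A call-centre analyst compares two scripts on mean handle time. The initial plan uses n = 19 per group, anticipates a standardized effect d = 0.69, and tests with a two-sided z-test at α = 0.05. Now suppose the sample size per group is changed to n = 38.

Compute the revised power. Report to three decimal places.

With n = 38 per group: δ = d·√(n/2) = 0.69 × √(38/2) = 3.0076. Critical value z_{0.025} = 1.960.
Revised power = Φ(δ − 1.960) + Φ(−δ − 1.960) = Φ(1.048) + Φ(-4.968) = 0.8526 + 0.0000 = 0.8526.

Power ≈ 0.853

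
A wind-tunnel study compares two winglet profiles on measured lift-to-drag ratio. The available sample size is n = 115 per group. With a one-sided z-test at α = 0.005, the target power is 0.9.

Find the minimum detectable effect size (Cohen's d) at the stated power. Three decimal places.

d ≈ 0.509

Required noncentrality: δ = z_{0.005} + z_{0.10} = 2.576 + 1.282 = 3.857.
δ = d·√(n/2) ⇒ d = δ/√(n/2) = 3.857/√(115/2) = 0.5087.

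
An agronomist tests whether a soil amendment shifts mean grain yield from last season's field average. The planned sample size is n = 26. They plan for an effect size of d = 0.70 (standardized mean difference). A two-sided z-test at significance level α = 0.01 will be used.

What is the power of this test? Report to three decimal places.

Noncentrality parameter: δ = d·√n = 0.70 × √26 = 3.5693
Two-sided α = 0.01 → critical value z_{0.005} = 2.576.
Power = Φ(δ − 2.576) + Φ(−δ − 2.576) = Φ(0.993) + Φ(-6.145) = 0.8398 + 0.0000 = 0.8398.

Power ≈ 0.840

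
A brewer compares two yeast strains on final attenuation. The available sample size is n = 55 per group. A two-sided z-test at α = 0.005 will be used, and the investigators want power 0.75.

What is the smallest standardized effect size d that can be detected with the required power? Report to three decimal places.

d ≈ 0.664

Need Φ(δ − 2.807) = 0.75, so δ = 2.807 + 0.674 = 3.482.
(The second rejection-region term Φ(−δ − z_{α/2}) is negligible and dropped.)
δ = d·√(n/2) ⇒ d = δ/√(n/2) = 3.482/√(55/2) = 0.6639.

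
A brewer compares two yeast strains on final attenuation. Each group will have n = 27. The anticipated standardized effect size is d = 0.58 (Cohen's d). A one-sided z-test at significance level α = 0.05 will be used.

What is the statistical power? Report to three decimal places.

Noncentrality parameter: δ = d·√(n/2) = 0.58 × √(27/2) = 2.1311
Critical value for a one-sided test at α = 0.05: z_α = 1.645.
Power = P(Z > 1.645 − δ) = Φ(0.486) = 0.6866.

Power ≈ 0.687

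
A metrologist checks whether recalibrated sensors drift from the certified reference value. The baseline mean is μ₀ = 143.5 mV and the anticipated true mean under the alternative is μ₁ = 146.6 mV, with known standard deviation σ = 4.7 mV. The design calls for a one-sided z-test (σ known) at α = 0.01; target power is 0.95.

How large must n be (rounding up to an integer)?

Standardized effect: d = |μ₁ − μ₀| / σ = |146.6 − 143.5| / 4.7 = 0.6596
For power 0.95 need Φ(δ − z_{0.01}) = 0.95, so δ = z_{0.01} + z_{0.05} = 2.326 + 1.645 = 3.971.
δ = d·√n ⇒ n = (δ/d)² = (3.971 / 0.6596)² = 36.25.
Rounding up, n = 37.

n = 37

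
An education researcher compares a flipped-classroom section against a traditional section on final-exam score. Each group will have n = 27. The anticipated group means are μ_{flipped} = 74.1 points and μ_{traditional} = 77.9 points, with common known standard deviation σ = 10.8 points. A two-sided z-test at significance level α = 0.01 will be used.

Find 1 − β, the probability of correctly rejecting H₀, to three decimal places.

Standardized effect: d = |μ_{flipped} − μ_{traditional}| / σ = |74.1 − 77.9| / 10.8 = 0.3519
Noncentrality parameter: δ = d·√(n/2) = 0.3519 × √(27/2) = 1.2928
Critical value for a two-sided test at α = 0.01: z_{α/2} = 2.576.
Power = Φ(δ − 2.576) + Φ(−δ − 2.576) = Φ(-1.283) + Φ(-3.869) = 0.0997 + 0.0001 = 0.0998.

Power ≈ 0.100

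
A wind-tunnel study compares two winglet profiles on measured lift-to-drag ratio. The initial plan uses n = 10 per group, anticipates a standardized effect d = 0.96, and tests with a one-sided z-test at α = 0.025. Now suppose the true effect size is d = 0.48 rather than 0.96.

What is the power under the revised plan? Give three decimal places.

With d = 0.48: δ = d·√(n/2) = 0.48 × √(10/2) = 1.0733. Critical value z_{0.025} = 1.960.
Revised power = Φ(δ − 1.960) = Φ(-0.887) = 0.1876.

Power ≈ 0.188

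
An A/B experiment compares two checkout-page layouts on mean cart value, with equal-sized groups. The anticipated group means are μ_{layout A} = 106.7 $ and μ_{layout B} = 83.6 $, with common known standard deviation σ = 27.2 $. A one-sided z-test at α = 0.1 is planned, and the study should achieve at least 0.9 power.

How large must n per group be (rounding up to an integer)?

Standardized effect: d = |μ_{layout A} − μ_{layout B}| / σ = |106.7 − 83.6| / 27.2 = 0.8493
Set Φ(δ − 1.282) = 0.9; then δ − 1.282 = Φ⁻¹(0.9) = 1.282, giving δ = 2.563.
δ = d·√(n/2) ⇒ n = 2(δ/d)² = 2 × (2.563 / 0.8493)² = 18.22.
Rounding up, n = 19 per group.

n = 19 per group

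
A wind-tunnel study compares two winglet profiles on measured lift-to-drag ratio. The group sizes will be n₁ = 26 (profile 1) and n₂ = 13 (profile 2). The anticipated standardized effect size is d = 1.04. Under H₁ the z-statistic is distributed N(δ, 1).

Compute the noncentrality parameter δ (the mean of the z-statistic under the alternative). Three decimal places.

δ ≈ 3.062

The noncentrality parameter scales effect size by the design's sample-size factor: δ = d / √(1/n₁ + 1/n₂) = 1.04 / √(1/26 + 1/13) = 3.0617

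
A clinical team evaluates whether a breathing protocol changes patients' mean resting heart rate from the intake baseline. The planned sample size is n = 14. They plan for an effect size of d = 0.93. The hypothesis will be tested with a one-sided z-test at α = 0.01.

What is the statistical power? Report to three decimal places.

Noncentrality parameter: δ = d·√n = 0.93 × √14 = 3.4797
One-sided α = 0.01 → critical value z_{0.01} = 2.326.
Power = Φ(δ − 2.326) = Φ(1.153) = 0.8756.

Power ≈ 0.876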